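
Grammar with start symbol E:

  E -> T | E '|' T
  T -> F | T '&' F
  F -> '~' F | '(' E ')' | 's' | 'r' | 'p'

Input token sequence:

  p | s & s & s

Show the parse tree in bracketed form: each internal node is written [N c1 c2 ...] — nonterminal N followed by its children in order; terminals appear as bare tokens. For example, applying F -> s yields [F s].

E
E | T
T | T
F | T
p | T
p | T & F
p | T & F & F
p | F & F & F
p | s & F & F
p | s & s & F
p | s & s & s

[E [E [T [F p]]] | [T [T [T [F s]] & [F s]] & [F s]]]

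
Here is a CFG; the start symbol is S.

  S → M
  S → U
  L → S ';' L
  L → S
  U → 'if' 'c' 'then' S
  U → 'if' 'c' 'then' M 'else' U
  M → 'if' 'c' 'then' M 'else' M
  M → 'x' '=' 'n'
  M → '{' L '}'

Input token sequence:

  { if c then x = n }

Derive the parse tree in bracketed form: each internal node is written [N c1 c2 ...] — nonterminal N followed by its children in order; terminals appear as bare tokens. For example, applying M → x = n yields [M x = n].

S
M
{ L }
{ S }
{ U }
{ if c then S }
{ if c then M }
{ if c then x = n }

[S [M { [L [S [U if c then [S [M x = n]]]]] }]]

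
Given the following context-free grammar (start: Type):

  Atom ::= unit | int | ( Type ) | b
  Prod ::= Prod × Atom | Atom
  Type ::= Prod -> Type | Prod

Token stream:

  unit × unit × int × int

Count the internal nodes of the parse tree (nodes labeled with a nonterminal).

9

[Type [Prod [Prod [Prod [Prod [Atom unit]] × [Atom unit]] × [Atom int]] × [Atom int]]]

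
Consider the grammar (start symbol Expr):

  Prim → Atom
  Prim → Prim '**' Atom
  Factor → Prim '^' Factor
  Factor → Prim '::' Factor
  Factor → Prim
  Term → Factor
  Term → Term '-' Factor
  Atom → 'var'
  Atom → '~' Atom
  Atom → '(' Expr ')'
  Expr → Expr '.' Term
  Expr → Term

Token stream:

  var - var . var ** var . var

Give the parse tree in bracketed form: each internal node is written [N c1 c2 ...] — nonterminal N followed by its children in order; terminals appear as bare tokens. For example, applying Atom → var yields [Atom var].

[Expr [Expr [Expr [Term [Term [Factor [Prim [Atom var]]]] - [Factor [Prim [Atom var]]]]] . [Term [Factor [Prim [Prim [Atom var]] ** [Atom var]]]]] . [Term [Factor [Prim [Atom var]]]]]

Expr
Expr . Term
Expr . Term . Term
Term . Term . Term
Term - Factor . Term . Term
Factor - Factor . Term . Term
Prim - Factor . Term . Term
Atom - Factor . Term . Term
var - Factor . Term . Term
var - Prim . Term . Term
var - Atom . Term . Term
var - var . Term . Term
var - var . Factor . Term
var - var . Prim . Term
var - var . Prim ** Atom . Term
var - var . Atom ** Atom . Term
var - var . var ** Atom . Term
var - var . var ** var . Term
var - var . var ** var . Factor
var - var . var ** var . Prim
var - var . var ** var . Atom
var - var . var ** var . var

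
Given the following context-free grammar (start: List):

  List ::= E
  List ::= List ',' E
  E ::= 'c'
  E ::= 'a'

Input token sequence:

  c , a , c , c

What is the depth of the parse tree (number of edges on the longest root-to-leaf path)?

5

[List [List [List [List [E c]] , [E a]] , [E c]] , [E c]]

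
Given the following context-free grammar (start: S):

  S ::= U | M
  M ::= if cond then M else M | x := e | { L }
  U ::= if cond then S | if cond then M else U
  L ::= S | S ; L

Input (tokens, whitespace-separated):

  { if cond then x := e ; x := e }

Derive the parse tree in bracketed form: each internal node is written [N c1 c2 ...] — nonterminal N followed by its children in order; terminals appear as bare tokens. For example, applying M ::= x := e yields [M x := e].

S
M
{ L }
{ S ; L }
{ U ; L }
{ if cond then S ; L }
{ if cond then M ; L }
{ if cond then x := e ; L }
{ if cond then x := e ; S }
{ if cond then x := e ; M }
{ if cond then x := e ; x := e }

[S [M { [L [S [U if cond then [S [M x := e]]]] ; [L [S [M x := e]]]] }]]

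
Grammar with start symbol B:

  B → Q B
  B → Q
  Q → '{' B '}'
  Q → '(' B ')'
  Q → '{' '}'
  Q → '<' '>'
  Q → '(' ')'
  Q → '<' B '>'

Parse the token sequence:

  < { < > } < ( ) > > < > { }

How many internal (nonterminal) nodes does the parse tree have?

[B [Q < [B [Q { [B [Q < >]] }] [B [Q < [B [Q ( )]] >]]] >] [B [Q < >] [B [Q { }]]]]

14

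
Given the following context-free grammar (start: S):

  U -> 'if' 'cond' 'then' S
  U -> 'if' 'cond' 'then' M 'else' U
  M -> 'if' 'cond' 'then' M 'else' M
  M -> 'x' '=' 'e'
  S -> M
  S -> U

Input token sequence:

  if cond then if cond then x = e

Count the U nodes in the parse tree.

2

[S [U if cond then [S [U if cond then [S [M x = e]]]]]]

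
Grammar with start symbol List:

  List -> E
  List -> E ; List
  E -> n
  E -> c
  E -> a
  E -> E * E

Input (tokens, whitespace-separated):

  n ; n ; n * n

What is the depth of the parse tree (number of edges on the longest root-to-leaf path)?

[List [E n] ; [List [E n] ; [List [E [E n] * [E n]]]]]

5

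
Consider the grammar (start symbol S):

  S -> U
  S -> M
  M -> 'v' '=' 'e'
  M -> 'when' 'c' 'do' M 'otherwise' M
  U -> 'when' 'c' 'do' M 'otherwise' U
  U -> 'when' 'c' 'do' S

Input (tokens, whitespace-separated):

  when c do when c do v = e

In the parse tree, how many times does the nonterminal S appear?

3

[S [U when c do [S [U when c do [S [M v = e]]]]]]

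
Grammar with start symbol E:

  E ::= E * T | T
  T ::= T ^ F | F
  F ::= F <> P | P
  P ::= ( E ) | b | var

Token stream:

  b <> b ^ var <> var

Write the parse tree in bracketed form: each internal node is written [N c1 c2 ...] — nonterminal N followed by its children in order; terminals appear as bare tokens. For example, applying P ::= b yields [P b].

[E [T [T [F [F [P b]] <> [P b]]] ^ [F [F [P var]] <> [P var]]]]

E
T
T ^ F
F ^ F
F <> P ^ F
P <> P ^ F
b <> P ^ F
b <> b ^ F
b <> b ^ F <> P
b <> b ^ P <> P
b <> b ^ var <> P
b <> b ^ var <> var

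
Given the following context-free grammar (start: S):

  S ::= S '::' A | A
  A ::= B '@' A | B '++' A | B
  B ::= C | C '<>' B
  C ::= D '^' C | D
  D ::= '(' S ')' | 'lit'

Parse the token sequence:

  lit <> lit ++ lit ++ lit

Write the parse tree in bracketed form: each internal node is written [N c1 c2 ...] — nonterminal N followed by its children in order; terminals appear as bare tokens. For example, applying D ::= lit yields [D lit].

S
A
B ++ A
C <> B ++ A
D <> B ++ A
lit <> B ++ A
lit <> C ++ A
lit <> D ++ A
lit <> lit ++ A
lit <> lit ++ B ++ A
lit <> lit ++ C ++ A
lit <> lit ++ D ++ A
lit <> lit ++ lit ++ A
lit <> lit ++ lit ++ B
lit <> lit ++ lit ++ C
lit <> lit ++ lit ++ D
lit <> lit ++ lit ++ lit

[S [A [B [C [D lit]] <> [B [C [D lit]]]] ++ [A [B [C [D lit]]] ++ [A [B [C [D lit]]]]]]]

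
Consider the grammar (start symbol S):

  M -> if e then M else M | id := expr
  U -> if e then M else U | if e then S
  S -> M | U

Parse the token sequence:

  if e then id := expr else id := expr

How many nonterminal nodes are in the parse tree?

[S [M if e then [M id := expr] else [M id := expr]]]

4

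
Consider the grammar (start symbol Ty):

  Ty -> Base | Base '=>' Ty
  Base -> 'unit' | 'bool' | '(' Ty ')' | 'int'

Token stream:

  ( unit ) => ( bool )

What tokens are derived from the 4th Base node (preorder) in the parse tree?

[Ty [Base ( [Ty [Base unit]] )] => [Ty [Base ( [Ty [Base bool]] )]]]

bool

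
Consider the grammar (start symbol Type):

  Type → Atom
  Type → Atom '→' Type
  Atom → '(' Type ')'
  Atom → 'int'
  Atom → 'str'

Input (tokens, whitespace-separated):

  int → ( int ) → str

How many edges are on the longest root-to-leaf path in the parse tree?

5

[Type [Atom int] → [Type [Atom ( [Type [Atom int]] )] → [Type [Atom str]]]]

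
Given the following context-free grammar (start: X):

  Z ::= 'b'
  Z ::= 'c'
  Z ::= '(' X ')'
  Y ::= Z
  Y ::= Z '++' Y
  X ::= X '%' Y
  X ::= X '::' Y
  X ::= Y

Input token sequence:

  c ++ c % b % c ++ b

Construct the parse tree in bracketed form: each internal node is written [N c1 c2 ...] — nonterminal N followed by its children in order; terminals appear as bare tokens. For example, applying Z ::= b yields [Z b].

X
X % Y
X % Y % Y
Y % Y % Y
Z ++ Y % Y % Y
c ++ Y % Y % Y
c ++ Z % Y % Y
c ++ c % Y % Y
c ++ c % Z % Y
c ++ c % b % Y
c ++ c % b % Z ++ Y
c ++ c % b % c ++ Y
c ++ c % b % c ++ Z
c ++ c % b % c ++ b

[X [X [X [Y [Z c] ++ [Y [Z c]]]] % [Y [Z b]]] % [Y [Z c] ++ [Y [Z b]]]]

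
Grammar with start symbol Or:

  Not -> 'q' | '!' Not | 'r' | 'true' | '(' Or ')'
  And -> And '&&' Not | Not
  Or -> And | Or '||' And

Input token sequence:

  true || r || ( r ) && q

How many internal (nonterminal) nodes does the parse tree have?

[Or [Or [Or [And [Not true]]] || [And [Not r]]] || [And [And [Not ( [Or [And [Not r]]] )]] && [Not q]]]

14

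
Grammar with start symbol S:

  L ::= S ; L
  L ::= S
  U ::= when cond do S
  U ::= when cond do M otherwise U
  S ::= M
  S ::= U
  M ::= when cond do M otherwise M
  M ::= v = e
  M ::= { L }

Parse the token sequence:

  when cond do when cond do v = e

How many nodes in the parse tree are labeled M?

1

[S [U when cond do [S [U when cond do [S [M v = e]]]]]]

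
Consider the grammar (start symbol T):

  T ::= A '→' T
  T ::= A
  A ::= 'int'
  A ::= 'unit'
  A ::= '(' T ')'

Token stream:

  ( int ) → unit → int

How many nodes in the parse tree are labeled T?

4

[T [A ( [T [A int]] )] → [T [A unit] → [T [A int]]]]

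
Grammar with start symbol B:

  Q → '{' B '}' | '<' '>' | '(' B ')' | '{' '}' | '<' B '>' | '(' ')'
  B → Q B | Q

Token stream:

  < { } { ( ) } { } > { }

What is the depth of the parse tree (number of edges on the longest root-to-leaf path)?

[B [Q < [B [Q { }] [B [Q { [B [Q ( )]] }] [B [Q { }]]]] >] [B [Q { }]]]

7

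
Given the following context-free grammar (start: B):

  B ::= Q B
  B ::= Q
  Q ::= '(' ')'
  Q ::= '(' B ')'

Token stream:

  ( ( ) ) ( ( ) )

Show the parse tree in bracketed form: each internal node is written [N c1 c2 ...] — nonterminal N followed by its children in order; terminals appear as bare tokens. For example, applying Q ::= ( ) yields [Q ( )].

B
Q B
( B ) B
( Q ) B
( ( ) ) B
( ( ) ) Q
( ( ) ) ( B )
( ( ) ) ( Q )
( ( ) ) ( ( ) )

[B [Q ( [B [Q ( )]] )] [B [Q ( [B [Q ( )]] )]]]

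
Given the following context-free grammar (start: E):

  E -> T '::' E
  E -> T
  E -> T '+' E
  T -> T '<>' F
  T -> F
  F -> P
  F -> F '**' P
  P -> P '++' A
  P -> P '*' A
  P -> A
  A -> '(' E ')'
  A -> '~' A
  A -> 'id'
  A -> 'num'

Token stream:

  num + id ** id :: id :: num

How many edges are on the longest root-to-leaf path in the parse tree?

8

[E [T [F [P [A num]]]] + [E [T [F [F [P [A id]]] ** [P [A id]]]] :: [E [T [F [P [A id]]]] :: [E [T [F [P [A num]]]]]]]]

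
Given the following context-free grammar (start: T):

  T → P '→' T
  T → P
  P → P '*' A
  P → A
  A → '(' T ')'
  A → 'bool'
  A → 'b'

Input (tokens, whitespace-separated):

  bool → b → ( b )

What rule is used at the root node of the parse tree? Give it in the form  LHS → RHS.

T → P '→' T

[T [P [A bool]] → [T [P [A b]] → [T [P [A ( [T [P [A b]]] )]]]]]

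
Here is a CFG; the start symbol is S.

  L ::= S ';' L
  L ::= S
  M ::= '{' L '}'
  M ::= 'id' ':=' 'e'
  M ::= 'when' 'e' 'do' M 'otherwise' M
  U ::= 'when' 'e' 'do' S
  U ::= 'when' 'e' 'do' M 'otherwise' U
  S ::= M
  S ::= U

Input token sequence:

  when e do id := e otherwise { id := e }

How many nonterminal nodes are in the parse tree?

[S [M when e do [M id := e] otherwise [M { [L [S [M id := e]]] }]]]

7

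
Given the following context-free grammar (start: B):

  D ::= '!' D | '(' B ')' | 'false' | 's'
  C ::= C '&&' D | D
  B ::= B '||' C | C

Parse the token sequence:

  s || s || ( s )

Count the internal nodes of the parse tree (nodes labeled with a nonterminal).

12

[B [B [B [C [D s]]] || [C [D s]]] || [C [D ( [B [C [D s]]] )]]]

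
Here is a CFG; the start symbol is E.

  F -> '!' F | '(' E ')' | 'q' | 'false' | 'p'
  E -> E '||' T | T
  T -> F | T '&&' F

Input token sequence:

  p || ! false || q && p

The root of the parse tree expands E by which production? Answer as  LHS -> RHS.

E -> E '||' T

[E [E [E [T [F p]]] || [T [F ! [F false]]]] || [T [T [F q]] && [F p]]]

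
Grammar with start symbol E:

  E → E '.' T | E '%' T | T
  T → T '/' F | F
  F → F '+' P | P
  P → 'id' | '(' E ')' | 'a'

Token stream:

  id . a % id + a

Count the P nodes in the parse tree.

[E [E [E [T [F [P id]]]] . [T [F [P a]]]] % [T [F [F [P id]] + [P a]]]]

4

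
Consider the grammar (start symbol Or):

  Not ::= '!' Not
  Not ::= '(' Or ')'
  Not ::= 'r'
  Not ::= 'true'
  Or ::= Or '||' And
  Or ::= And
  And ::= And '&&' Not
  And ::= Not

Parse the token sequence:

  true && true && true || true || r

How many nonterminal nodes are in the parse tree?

[Or [Or [Or [And [And [And [Not true]] && [Not true]] && [Not true]]] || [And [Not true]]] || [And [Not r]]]

13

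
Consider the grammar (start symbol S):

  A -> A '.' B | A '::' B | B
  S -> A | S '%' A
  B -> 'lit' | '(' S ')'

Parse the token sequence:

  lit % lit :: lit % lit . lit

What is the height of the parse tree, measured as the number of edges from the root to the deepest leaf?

5

[S [S [S [A [B lit]]] % [A [A [B lit]] :: [B lit]]] % [A [A [B lit]] . [B lit]]]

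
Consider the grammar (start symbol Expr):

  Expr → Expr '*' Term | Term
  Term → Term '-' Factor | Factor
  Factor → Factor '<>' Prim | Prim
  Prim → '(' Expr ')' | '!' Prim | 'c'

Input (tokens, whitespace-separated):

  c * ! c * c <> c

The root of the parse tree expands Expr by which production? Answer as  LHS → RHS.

Expr → Expr '*' Term

[Expr [Expr [Expr [Term [Factor [Prim c]]]] * [Term [Factor [Prim ! [Prim c]]]]] * [Term [Factor [Factor [Prim c]] <> [Prim c]]]]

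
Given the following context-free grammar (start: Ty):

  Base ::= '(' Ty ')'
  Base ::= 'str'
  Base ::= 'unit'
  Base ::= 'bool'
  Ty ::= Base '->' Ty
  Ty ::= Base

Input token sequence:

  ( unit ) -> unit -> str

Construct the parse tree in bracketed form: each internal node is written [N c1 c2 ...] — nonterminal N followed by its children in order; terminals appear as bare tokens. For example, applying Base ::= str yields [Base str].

[Ty [Base ( [Ty [Base unit]] )] -> [Ty [Base unit] -> [Ty [Base str]]]]

Ty
Base -> Ty
( Ty ) -> Ty
( Base ) -> Ty
( unit ) -> Ty
( unit ) -> Base -> Ty
( unit ) -> unit -> Ty
( unit ) -> unit -> Base
( unit ) -> unit -> str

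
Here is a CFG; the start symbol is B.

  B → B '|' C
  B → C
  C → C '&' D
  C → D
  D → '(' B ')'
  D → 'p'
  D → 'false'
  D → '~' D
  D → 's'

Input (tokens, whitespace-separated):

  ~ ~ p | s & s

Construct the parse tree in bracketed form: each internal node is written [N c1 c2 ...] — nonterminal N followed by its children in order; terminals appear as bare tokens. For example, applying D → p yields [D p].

B
B | C
C | C
D | C
~ D | C
~ ~ D | C
~ ~ p | C
~ ~ p | C & D
~ ~ p | D & D
~ ~ p | s & D
~ ~ p | s & s

[B [B [C [D ~ [D ~ [D p]]]]] | [C [C [D s]] & [D s]]]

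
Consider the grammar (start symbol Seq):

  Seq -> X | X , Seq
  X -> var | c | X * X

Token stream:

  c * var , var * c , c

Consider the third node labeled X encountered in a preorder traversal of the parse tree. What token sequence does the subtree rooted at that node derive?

[Seq [X [X c] * [X var]] , [Seq [X [X var] * [X c]] , [Seq [X c]]]]

var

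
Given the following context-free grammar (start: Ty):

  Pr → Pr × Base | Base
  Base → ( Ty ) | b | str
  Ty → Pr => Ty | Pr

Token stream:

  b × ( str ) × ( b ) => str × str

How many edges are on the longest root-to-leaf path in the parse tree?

7

[Ty [Pr [Pr [Pr [Base b]] × [Base ( [Ty [Pr [Base str]]] )]] × [Base ( [Ty [Pr [Base b]]] )]] => [Ty [Pr [Pr [Base str]] × [Base str]]]]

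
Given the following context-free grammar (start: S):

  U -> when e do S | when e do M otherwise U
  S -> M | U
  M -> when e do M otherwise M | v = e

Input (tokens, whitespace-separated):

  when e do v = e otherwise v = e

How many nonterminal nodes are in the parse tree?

[S [M when e do [M v = e] otherwise [M v = e]]]

4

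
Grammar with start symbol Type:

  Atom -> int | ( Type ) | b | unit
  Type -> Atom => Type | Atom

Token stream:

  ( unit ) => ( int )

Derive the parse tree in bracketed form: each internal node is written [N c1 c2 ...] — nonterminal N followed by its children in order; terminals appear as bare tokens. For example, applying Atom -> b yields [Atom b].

Type
Atom => Type
( Type ) => Type
( Atom ) => Type
( unit ) => Type
( unit ) => Atom
( unit ) => ( Type )
( unit ) => ( Atom )
( unit ) => ( int )

[Type [Atom ( [Type [Atom unit]] )] => [Type [Atom ( [Type [Atom int]] )]]]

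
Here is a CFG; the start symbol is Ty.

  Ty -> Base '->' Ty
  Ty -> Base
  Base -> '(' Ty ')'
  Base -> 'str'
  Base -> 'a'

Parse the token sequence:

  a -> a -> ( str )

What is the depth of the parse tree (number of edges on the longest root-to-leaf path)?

6

[Ty [Base a] -> [Ty [Base a] -> [Ty [Base ( [Ty [Base str]] )]]]]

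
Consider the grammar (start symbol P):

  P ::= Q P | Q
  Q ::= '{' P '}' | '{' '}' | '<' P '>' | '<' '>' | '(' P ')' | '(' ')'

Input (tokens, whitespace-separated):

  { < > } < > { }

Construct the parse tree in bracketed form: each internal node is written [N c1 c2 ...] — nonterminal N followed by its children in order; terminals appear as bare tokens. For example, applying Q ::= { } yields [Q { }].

P
Q P
{ P } P
{ Q } P
{ < > } P
{ < > } Q P
{ < > } < > P
{ < > } < > Q
{ < > } < > { }

[P [Q { [P [Q < >]] }] [P [Q < >] [P [Q { }]]]]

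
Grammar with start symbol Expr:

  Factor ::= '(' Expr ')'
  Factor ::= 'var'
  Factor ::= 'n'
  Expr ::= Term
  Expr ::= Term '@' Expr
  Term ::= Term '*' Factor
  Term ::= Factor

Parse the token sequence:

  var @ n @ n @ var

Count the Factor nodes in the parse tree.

[Expr [Term [Factor var]] @ [Expr [Term [Factor n]] @ [Expr [Term [Factor n]] @ [Expr [Term [Factor var]]]]]]

4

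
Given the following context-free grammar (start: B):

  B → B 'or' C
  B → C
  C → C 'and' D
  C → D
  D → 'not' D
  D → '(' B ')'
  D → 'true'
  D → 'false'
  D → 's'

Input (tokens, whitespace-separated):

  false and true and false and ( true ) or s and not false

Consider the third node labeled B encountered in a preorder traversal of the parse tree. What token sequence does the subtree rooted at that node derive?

true

[B [B [C [C [C [C [D false]] and [D true]] and [D false]] and [D ( [B [C [D true]]] )]]] or [C [C [D s]] and [D not [D false]]]]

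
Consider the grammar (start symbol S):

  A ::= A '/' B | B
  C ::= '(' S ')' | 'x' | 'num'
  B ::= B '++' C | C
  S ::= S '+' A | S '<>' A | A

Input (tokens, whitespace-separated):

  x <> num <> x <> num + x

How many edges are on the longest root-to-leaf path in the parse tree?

8

[S [S [S [S [S [A [B [C x]]]] <> [A [B [C num]]]] <> [A [B [C x]]]] <> [A [B [C num]]]] + [A [B [C x]]]]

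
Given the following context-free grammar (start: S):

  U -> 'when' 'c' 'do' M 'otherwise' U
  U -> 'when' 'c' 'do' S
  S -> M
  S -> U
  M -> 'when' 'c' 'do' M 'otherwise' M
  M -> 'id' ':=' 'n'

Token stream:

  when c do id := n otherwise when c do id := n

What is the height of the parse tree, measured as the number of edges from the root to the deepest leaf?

5

[S [U when c do [M id := n] otherwise [U when c do [S [M id := n]]]]]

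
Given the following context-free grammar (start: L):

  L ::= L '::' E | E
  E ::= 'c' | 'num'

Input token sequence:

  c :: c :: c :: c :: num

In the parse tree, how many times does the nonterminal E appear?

5

[L [L [L [L [L [E c]] :: [E c]] :: [E c]] :: [E c]] :: [E num]]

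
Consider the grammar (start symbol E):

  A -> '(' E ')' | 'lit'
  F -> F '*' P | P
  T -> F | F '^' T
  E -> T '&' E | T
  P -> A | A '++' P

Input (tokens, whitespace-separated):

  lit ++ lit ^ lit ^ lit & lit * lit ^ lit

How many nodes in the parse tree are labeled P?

[E [T [F [P [A lit] ++ [P [A lit]]]] ^ [T [F [P [A lit]]] ^ [T [F [P [A lit]]]]]] & [E [T [F [F [P [A lit]]] * [P [A lit]]] ^ [T [F [P [A lit]]]]]]]

7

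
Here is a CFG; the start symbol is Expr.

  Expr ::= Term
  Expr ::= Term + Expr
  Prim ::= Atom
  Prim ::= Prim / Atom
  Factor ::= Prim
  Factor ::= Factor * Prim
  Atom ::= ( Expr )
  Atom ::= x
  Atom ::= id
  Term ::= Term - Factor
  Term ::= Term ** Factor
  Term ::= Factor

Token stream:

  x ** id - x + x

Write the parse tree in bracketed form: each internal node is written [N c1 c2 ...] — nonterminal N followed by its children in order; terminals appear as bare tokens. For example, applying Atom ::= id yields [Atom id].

[Expr [Term [Term [Term [Factor [Prim [Atom x]]]] ** [Factor [Prim [Atom id]]]] - [Factor [Prim [Atom x]]]] + [Expr [Term [Factor [Prim [Atom x]]]]]]

Expr
Term + Expr
Term - Factor + Expr
Term ** Factor - Factor + Expr
Factor ** Factor - Factor + Expr
Prim ** Factor - Factor + Expr
Atom ** Factor - Factor + Expr
x ** Factor - Factor + Expr
x ** Prim - Factor + Expr
x ** Atom - Factor + Expr
x ** id - Factor + Expr
x ** id - Prim + Expr
x ** id - Atom + Expr
x ** id - x + Expr
x ** id - x + Term
x ** id - x + Factor
x ** id - x + Prim
x ** id - x + Atom
x ** id - x + x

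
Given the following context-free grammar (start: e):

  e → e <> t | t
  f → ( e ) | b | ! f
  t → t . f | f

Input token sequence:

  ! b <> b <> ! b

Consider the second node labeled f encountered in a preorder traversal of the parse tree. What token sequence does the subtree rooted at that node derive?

b

[e [e [e [t [f ! [f b]]]] <> [t [f b]]] <> [t [f ! [f b]]]]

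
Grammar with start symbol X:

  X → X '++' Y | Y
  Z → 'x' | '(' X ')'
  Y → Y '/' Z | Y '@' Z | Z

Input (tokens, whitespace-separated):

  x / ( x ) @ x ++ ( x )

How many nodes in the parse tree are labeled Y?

6

[X [X [Y [Y [Y [Z x]] / [Z ( [X [Y [Z x]]] )]] @ [Z x]]] ++ [Y [Z ( [X [Y [Z x]]] )]]]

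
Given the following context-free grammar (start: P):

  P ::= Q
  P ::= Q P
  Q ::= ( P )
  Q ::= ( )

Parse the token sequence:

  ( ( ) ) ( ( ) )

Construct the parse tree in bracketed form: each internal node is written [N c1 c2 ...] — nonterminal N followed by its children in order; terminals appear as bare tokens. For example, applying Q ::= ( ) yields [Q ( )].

[P [Q ( [P [Q ( )]] )] [P [Q ( [P [Q ( )]] )]]]

P
Q P
( P ) P
( Q ) P
( ( ) ) P
( ( ) ) Q
( ( ) ) ( P )
( ( ) ) ( Q )
( ( ) ) ( ( ) )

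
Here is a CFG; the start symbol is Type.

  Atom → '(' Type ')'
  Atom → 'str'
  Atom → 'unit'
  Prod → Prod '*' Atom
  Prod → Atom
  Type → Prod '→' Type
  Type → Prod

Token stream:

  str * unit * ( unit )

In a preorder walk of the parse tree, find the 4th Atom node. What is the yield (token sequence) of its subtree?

[Type [Prod [Prod [Prod [Atom str]] * [Atom unit]] * [Atom ( [Type [Prod [Atom unit]]] )]]]

unit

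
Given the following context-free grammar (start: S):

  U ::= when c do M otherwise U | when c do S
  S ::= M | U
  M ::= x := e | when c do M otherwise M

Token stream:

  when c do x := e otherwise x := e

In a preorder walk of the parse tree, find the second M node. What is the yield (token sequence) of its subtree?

x := e

[S [M when c do [M x := e] otherwise [M x := e]]]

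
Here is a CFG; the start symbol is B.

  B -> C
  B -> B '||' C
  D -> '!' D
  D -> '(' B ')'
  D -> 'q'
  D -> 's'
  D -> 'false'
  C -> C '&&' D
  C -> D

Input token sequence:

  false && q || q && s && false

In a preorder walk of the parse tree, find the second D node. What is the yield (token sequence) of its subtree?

[B [B [C [C [D false]] && [D q]]] || [C [C [C [D q]] && [D s]] && [D false]]]

q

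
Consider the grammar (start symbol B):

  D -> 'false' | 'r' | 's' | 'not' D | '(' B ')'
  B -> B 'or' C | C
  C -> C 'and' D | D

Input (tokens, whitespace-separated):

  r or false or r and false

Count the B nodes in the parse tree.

[B [B [B [C [D r]]] or [C [D false]]] or [C [C [D r]] and [D false]]]

3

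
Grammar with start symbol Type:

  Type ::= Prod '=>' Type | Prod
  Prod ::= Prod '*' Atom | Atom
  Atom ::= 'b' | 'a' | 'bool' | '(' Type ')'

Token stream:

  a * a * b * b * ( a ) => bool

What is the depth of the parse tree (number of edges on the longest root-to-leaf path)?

7

[Type [Prod [Prod [Prod [Prod [Prod [Atom a]] * [Atom a]] * [Atom b]] * [Atom b]] * [Atom ( [Type [Prod [Atom a]]] )]] => [Type [Prod [Atom bool]]]]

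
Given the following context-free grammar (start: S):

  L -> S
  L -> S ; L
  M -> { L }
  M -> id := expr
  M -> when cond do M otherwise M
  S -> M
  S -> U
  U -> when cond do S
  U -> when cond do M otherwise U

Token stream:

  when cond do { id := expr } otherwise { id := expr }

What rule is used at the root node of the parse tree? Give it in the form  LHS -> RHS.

S -> M

[S [M when cond do [M { [L [S [M id := expr]]] }] otherwise [M { [L [S [M id := expr]]] }]]]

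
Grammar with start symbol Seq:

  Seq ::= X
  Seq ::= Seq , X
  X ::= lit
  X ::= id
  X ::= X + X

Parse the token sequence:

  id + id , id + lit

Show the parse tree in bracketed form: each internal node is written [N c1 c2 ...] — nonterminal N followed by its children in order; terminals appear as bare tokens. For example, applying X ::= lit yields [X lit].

Seq
Seq , X
X , X
X + X , X
id + X , X
id + id , X
id + id , X + X
id + id , id + X
id + id , id + lit

[Seq [Seq [X [X id] + [X id]]] , [X [X id] + [X lit]]]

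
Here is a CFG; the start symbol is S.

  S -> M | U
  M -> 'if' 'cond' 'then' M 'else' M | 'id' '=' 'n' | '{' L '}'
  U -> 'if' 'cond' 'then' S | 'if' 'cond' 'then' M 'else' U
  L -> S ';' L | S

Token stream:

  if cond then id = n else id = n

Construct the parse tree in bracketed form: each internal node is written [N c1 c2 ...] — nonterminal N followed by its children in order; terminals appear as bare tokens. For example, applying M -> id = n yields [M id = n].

[S [M if cond then [M id = n] else [M id = n]]]

S
M
if cond then M else M
if cond then id = n else M
if cond then id = n else id = n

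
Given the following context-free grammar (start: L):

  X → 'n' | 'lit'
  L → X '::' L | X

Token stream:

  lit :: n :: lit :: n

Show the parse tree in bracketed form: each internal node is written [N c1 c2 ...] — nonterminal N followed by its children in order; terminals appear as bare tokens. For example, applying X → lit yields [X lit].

[L [X lit] :: [L [X n] :: [L [X lit] :: [L [X n]]]]]

L
X :: L
lit :: L
lit :: X :: L
lit :: n :: L
lit :: n :: X :: L
lit :: n :: lit :: L
lit :: n :: lit :: X
lit :: n :: lit :: n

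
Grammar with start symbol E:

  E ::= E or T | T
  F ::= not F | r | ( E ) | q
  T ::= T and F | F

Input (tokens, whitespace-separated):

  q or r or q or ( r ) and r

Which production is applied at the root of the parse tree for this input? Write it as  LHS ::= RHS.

E ::= E or T

[E [E [E [E [T [F q]]] or [T [F r]]] or [T [F q]]] or [T [T [F ( [E [T [F r]]] )]] and [F r]]]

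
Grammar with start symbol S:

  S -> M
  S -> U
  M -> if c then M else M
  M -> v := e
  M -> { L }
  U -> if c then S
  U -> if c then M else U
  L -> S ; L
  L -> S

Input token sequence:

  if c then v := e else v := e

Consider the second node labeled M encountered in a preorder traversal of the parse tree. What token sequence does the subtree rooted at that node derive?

[S [M if c then [M v := e] else [M v := e]]]

v := e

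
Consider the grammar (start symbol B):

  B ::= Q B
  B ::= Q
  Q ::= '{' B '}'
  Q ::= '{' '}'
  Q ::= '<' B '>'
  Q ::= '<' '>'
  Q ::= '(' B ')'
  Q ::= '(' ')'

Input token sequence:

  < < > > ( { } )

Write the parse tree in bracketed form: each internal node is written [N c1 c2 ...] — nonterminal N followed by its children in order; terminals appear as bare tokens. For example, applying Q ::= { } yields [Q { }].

B
Q B
< B > B
< Q > B
< < > > B
< < > > Q
< < > > ( B )
< < > > ( Q )
< < > > ( { } )

[B [Q < [B [Q < >]] >] [B [Q ( [B [Q { }]] )]]]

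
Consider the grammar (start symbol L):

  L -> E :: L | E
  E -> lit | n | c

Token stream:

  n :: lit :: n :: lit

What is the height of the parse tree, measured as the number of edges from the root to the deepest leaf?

5

[L [E n] :: [L [E lit] :: [L [E n] :: [L [E lit]]]]]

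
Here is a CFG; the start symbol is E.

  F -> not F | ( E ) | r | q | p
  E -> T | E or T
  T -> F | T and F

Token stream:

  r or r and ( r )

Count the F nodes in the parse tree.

[E [E [T [F r]]] or [T [T [F r]] and [F ( [E [T [F r]]] )]]]

4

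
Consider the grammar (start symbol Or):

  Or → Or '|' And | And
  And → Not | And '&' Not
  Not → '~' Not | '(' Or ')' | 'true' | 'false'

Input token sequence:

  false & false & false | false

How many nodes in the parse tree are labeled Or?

2

[Or [Or [And [And [And [Not false]] & [Not false]] & [Not false]]] | [And [Not false]]]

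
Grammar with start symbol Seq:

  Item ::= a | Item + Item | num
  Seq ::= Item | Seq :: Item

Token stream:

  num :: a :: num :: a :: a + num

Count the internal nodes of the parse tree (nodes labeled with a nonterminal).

[Seq [Seq [Seq [Seq [Seq [Item num]] :: [Item a]] :: [Item num]] :: [Item a]] :: [Item [Item a] + [Item num]]]

12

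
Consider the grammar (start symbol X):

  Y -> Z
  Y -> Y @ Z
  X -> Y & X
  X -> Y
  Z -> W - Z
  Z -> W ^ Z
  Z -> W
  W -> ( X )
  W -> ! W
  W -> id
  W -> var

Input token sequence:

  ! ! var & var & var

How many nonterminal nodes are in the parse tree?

14

[X [Y [Z [W ! [W ! [W var]]]]] & [X [Y [Z [W var]]] & [X [Y [Z [W var]]]]]]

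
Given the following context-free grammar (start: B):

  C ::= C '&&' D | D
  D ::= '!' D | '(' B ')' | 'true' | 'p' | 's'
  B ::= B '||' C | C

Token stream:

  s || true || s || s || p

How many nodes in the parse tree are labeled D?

[B [B [B [B [B [C [D s]]] || [C [D true]]] || [C [D s]]] || [C [D s]]] || [C [D p]]]

5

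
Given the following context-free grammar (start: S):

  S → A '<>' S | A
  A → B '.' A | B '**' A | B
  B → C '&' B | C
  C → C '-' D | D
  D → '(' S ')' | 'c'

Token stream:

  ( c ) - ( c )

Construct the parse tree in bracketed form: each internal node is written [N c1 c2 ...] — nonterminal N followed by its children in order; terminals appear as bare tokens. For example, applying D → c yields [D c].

S
A
B
C
C - D
D - D
( S ) - D
( A ) - D
( B ) - D
( C ) - D
( D ) - D
( c ) - D
( c ) - ( S )
( c ) - ( A )
( c ) - ( B )
( c ) - ( C )
( c ) - ( D )
( c ) - ( c )

[S [A [B [C [C [D ( [S [A [B [C [D c]]]]] )]] - [D ( [S [A [B [C [D c]]]]] )]]]]]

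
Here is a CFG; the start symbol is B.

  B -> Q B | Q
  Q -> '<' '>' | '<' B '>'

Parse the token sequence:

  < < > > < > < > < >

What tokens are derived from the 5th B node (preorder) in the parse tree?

< >

[B [Q < [B [Q < >]] >] [B [Q < >] [B [Q < >] [B [Q < >]]]]]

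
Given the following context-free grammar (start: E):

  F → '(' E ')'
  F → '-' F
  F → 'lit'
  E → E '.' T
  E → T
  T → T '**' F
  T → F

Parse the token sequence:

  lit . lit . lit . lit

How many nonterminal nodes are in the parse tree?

12

[E [E [E [E [T [F lit]]] . [T [F lit]]] . [T [F lit]]] . [T [F lit]]]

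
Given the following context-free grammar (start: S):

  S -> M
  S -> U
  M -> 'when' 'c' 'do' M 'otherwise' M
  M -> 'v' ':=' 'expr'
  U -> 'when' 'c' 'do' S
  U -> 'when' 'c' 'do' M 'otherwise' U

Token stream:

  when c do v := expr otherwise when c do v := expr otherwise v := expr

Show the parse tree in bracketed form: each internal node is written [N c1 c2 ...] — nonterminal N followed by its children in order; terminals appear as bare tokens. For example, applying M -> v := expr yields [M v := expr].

S
M
when c do M otherwise M
when c do v := expr otherwise M
when c do v := expr otherwise when c do M otherwise M
when c do v := expr otherwise when c do v := expr otherwise M
when c do v := expr otherwise when c do v := expr otherwise v := expr

[S [M when c do [M v := expr] otherwise [M when c do [M v := expr] otherwise [M v := expr]]]]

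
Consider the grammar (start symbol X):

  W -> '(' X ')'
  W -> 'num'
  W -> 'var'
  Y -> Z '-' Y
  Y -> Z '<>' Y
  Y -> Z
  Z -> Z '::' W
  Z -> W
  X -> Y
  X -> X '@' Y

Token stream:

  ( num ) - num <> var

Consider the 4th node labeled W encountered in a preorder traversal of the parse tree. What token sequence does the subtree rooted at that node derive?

var

[X [Y [Z [W ( [X [Y [Z [W num]]]] )]] - [Y [Z [W num]] <> [Y [Z [W var]]]]]]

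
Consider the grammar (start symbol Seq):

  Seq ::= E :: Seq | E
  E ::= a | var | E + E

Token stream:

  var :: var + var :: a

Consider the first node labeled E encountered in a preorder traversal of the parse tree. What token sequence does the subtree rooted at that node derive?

var

[Seq [E var] :: [Seq [E [E var] + [E var]] :: [Seq [E a]]]]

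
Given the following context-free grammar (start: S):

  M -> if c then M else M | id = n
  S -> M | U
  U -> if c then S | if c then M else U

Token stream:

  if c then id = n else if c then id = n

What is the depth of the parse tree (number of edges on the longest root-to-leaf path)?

5

[S [U if c then [M id = n] else [U if c then [S [M id = n]]]]]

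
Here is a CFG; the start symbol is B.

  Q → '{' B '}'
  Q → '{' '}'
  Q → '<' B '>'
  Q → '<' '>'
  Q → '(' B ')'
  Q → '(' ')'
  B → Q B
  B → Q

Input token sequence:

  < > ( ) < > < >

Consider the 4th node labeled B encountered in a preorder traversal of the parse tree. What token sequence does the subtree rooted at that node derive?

< >

[B [Q < >] [B [Q ( )] [B [Q < >] [B [Q < >]]]]]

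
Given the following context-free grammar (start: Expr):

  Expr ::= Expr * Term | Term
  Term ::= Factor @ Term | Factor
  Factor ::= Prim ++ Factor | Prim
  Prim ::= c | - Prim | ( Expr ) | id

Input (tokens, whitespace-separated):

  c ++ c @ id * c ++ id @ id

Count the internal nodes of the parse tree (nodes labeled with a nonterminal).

18

[Expr [Expr [Term [Factor [Prim c] ++ [Factor [Prim c]]] @ [Term [Factor [Prim id]]]]] * [Term [Factor [Prim c] ++ [Factor [Prim id]]] @ [Term [Factor [Prim id]]]]]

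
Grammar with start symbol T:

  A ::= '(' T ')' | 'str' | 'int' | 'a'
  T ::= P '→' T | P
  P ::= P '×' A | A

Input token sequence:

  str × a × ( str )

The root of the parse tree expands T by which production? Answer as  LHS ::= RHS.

[T [P [P [P [A str]] × [A a]] × [A ( [T [P [A str]]] )]]]

T ::= P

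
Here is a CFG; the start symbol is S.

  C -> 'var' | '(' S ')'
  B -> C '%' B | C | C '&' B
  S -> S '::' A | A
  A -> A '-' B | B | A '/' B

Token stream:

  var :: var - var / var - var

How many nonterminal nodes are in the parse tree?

[S [S [A [B [C var]]]] :: [A [A [A [A [B [C var]]] - [B [C var]]] / [B [C var]]] - [B [C var]]]]

17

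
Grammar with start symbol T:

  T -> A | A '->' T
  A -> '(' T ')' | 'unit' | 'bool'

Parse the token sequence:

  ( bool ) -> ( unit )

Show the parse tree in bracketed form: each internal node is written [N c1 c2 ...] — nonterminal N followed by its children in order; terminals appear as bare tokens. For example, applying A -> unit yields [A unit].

T
A -> T
( T ) -> T
( A ) -> T
( bool ) -> T
( bool ) -> A
( bool ) -> ( T )
( bool ) -> ( A )
( bool ) -> ( unit )

[T [A ( [T [A bool]] )] -> [T [A ( [T [A unit]] )]]]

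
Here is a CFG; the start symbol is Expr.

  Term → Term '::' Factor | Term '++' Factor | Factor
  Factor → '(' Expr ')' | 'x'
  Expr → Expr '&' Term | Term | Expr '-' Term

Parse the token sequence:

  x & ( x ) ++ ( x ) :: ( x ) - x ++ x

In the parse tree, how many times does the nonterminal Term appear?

9

[Expr [Expr [Expr [Term [Factor x]]] & [Term [Term [Term [Factor ( [Expr [Term [Factor x]]] )]] ++ [Factor ( [Expr [Term [Factor x]]] )]] :: [Factor ( [Expr [Term [Factor x]]] )]]] - [Term [Term [Factor x]] ++ [Factor x]]]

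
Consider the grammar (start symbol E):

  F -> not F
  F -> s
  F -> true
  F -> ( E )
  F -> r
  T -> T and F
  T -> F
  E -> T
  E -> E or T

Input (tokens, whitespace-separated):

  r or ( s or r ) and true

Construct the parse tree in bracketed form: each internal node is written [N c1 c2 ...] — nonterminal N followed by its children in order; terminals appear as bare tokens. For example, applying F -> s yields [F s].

[E [E [T [F r]]] or [T [T [F ( [E [E [T [F s]]] or [T [F r]]] )]] and [F true]]]

E
E or T
T or T
F or T
r or T
r or T and F
r or F and F
r or ( E ) and F
r or ( E or T ) and F
r or ( T or T ) and F
r or ( F or T ) and F
r or ( s or T ) and F
r or ( s or F ) and F
r or ( s or r ) and F
r or ( s or r ) and true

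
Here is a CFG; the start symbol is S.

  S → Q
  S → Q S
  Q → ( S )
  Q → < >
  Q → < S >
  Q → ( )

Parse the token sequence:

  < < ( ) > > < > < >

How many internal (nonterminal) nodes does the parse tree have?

[S [Q < [S [Q < [S [Q ( )]] >]] >] [S [Q < >] [S [Q < >]]]]

10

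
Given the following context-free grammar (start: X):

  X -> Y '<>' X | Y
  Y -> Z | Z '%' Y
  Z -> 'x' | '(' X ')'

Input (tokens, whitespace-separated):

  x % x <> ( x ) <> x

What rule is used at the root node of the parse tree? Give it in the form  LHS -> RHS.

X -> Y '<>' X

[X [Y [Z x] % [Y [Z x]]] <> [X [Y [Z ( [X [Y [Z x]]] )]] <> [X [Y [Z x]]]]]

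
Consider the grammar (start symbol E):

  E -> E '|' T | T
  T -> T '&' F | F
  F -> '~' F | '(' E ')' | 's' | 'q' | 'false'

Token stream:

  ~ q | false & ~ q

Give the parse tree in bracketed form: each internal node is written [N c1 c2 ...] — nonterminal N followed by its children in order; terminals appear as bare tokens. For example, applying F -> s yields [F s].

[E [E [T [F ~ [F q]]]] | [T [T [F false]] & [F ~ [F q]]]]

E
E | T
T | T
F | T
~ F | T
~ q | T
~ q | T & F
~ q | F & F
~ q | false & F
~ q | false & ~ F
~ q | false & ~ q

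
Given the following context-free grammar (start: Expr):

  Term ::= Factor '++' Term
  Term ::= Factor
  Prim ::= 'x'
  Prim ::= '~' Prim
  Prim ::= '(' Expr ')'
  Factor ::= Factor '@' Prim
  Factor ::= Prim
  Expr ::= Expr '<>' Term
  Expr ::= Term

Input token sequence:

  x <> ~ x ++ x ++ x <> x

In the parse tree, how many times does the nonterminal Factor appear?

[Expr [Expr [Expr [Term [Factor [Prim x]]]] <> [Term [Factor [Prim ~ [Prim x]]] ++ [Term [Factor [Prim x]] ++ [Term [Factor [Prim x]]]]]] <> [Term [Factor [Prim x]]]]

5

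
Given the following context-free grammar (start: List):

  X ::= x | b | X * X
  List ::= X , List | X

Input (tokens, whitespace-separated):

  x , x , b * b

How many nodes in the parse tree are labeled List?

3

[List [X x] , [List [X x] , [List [X [X b] * [X b]]]]]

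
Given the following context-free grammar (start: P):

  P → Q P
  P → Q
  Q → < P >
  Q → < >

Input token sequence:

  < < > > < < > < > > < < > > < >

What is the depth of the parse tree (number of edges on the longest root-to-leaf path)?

6

[P [Q < [P [Q < >]] >] [P [Q < [P [Q < >] [P [Q < >]]] >] [P [Q < [P [Q < >]] >] [P [Q < >]]]]]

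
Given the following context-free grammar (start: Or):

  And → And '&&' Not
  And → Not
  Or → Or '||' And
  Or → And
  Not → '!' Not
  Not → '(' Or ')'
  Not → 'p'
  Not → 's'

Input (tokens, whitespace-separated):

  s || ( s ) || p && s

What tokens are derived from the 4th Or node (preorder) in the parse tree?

[Or [Or [Or [And [Not s]]] || [And [Not ( [Or [And [Not s]]] )]]] || [And [And [Not p]] && [Not s]]]

s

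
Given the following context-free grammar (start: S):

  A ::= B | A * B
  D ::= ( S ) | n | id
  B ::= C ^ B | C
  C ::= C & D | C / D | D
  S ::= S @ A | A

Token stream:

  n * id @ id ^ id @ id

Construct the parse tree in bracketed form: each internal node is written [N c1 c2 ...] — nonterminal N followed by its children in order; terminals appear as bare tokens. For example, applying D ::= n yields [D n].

[S [S [S [A [A [B [C [D n]]]] * [B [C [D id]]]]] @ [A [B [C [D id]] ^ [B [C [D id]]]]]] @ [A [B [C [D id]]]]]

S
S @ A
S @ A @ A
A @ A @ A
A * B @ A @ A
B * B @ A @ A
C * B @ A @ A
D * B @ A @ A
n * B @ A @ A
n * C @ A @ A
n * D @ A @ A
n * id @ A @ A
n * id @ B @ A
n * id @ C ^ B @ A
n * id @ D ^ B @ A
n * id @ id ^ B @ A
n * id @ id ^ C @ A
n * id @ id ^ D @ A
n * id @ id ^ id @ A
n * id @ id ^ id @ B
n * id @ id ^ id @ C
n * id @ id ^ id @ D
n * id @ id ^ id @ id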